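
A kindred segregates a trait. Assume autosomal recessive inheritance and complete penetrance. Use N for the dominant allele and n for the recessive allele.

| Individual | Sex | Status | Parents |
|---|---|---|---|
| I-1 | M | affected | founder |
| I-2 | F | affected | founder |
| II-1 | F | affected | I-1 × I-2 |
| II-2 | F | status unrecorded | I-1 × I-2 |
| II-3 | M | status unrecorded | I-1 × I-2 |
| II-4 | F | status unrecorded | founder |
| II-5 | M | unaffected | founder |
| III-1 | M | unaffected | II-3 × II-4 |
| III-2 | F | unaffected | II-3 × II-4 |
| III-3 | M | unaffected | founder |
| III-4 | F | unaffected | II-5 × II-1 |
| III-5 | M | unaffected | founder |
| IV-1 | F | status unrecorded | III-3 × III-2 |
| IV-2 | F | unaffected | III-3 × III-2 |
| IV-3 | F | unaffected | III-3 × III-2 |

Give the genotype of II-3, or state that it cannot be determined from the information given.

nn

From phenotype alone, II-3 is NN or Nn or nn.
II-3 received n from I-1 (nn) and received n from I-2 (nn), so II-3 is nn.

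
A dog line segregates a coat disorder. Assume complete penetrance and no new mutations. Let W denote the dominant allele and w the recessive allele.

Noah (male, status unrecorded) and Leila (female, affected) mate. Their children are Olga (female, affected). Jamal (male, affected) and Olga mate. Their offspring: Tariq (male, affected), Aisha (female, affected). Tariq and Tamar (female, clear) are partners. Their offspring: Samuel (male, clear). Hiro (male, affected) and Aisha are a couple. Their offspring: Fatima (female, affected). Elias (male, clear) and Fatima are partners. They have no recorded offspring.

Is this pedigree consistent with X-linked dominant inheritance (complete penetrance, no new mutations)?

A consistent assignment under X-linked dominant exists: Noah X^W Y, Leila X^W X^W, Olga X^W X^W, Jamal X^W Y, Tariq X^W Y, Aisha X^W X^W, Tamar X^w X^w, Hiro X^W Y, Samuel X^w Y, Fatima X^W X^W, Elias X^w Y.
In this assignment every recorded phenotype matches its genotype and every non-founder's genotype is obtainable from its parents' genotypes, so the pedigree is consistent.

Yes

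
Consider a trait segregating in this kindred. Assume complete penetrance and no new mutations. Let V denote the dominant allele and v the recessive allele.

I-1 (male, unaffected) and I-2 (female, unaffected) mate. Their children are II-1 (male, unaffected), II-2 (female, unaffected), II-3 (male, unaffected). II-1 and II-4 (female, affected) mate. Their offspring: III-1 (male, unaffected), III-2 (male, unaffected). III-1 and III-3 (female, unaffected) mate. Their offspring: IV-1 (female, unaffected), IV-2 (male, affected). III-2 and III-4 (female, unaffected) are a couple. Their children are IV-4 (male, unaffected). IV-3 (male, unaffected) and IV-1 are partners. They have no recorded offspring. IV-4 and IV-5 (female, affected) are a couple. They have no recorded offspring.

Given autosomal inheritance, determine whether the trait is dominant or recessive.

recessive

III-1 and III-3 are both unaffected yet have an affected child IV-2. Under dominance, an affected child requires at least one affected parent, so the trait cannot be dominant.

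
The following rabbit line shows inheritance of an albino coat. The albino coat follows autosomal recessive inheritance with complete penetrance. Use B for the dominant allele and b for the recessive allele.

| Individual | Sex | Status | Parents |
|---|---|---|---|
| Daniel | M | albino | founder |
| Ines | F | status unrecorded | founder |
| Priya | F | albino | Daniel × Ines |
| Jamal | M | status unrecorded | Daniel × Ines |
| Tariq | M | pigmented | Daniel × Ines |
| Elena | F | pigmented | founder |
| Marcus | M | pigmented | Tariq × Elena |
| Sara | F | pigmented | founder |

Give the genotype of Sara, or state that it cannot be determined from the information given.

Sara's phenotype allows BB or Bb, and no parent or child forces a single allele at both positions; consistent genotype assignments exist with Sara as BB or Bb.

cannot be determined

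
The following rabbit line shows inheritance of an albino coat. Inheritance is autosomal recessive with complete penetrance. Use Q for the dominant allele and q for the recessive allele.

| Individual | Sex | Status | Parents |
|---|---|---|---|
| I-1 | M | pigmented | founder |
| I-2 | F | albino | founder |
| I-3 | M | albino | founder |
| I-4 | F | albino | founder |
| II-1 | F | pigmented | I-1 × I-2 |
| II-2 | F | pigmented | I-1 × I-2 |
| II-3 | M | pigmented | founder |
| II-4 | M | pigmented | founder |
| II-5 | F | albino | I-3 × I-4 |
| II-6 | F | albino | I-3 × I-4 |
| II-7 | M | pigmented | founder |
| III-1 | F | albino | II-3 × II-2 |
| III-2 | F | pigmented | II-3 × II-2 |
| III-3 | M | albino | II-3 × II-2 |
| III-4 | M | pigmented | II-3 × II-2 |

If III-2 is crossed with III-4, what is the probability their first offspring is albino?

1/9

II-3 is pigmented so carries Q and passed q to III-1 (qq), so II-3 is Qq.
II-2 is pigmented so carries Q and received q from I-2 (qq), so II-2 is Qq.
III-2 is a pigmented offspring of II-3 (Qq) × II-2 (Qq), whose cross gives 1/4 QQ : 1/2 Qq : 1/4 qq; conditioning on being pigmented, III-2 is QQ with probability 1/3, Qq with probability 2/3.
III-4 is a pigmented offspring of II-3 (Qq) × II-2 (Qq), whose cross gives 1/4 QQ : 1/2 Qq : 1/4 qq; conditioning on being pigmented, III-4 is QQ with probability 1/3, Qq with probability 2/3.
Summing over parental genotype combinations, P(offspring is albino) = 4/9·1/4 = 1/9.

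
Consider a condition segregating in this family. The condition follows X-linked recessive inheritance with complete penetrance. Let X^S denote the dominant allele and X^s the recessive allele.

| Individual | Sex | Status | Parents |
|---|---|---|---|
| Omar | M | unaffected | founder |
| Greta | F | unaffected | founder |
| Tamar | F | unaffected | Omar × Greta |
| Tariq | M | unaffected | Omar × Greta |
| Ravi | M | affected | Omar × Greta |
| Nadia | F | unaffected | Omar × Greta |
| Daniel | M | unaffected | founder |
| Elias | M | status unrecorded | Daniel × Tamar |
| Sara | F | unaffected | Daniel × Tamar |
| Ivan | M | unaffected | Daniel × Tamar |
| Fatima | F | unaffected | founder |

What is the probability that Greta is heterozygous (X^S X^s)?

1

Greta is unaffected so carries S and passed s to Ravi (X^s Y), so Greta is X^S X^s, giving P(X^S X^s) = 1.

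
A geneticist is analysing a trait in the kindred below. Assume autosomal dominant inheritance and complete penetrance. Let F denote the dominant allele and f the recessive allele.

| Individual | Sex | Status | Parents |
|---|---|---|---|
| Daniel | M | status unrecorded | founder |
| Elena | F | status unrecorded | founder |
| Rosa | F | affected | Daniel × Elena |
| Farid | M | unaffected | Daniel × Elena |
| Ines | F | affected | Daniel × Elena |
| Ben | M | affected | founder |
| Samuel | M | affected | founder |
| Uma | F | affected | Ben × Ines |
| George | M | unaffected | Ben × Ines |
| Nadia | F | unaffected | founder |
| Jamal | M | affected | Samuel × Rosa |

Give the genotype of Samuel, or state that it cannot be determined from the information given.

Samuel's phenotype allows FF or Ff, and no parent or child forces a single allele at both positions; consistent genotype assignments exist with Samuel as FF or Ff.

cannot be determined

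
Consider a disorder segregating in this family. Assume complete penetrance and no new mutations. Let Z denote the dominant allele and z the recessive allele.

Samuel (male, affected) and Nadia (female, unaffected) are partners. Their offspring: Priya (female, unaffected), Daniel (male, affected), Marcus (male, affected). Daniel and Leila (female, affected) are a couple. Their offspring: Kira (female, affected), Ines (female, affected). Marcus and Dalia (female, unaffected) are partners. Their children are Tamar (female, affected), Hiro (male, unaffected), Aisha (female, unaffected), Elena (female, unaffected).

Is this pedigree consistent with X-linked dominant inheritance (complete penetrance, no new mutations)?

Under X-linked dominant, Priya (unaffected, female) cannot arise from Samuel (affected) × Nadia (unaffected).

No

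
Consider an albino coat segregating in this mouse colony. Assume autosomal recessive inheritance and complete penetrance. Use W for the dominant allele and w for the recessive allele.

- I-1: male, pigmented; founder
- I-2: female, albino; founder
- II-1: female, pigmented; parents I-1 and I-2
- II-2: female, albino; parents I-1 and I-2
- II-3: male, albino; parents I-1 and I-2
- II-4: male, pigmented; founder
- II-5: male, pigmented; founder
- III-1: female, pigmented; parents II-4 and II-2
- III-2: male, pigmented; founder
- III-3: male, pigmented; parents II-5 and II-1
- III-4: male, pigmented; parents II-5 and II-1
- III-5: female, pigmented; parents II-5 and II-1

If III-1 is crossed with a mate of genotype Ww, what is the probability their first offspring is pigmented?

3/4

III-1 is pigmented so carries W and received w from II-2 (ww), so III-1 is Ww.
The cross gives 1/4 WW : 1/2 Ww : 1/4 ww, so P(offspring is pigmented) = 3/4.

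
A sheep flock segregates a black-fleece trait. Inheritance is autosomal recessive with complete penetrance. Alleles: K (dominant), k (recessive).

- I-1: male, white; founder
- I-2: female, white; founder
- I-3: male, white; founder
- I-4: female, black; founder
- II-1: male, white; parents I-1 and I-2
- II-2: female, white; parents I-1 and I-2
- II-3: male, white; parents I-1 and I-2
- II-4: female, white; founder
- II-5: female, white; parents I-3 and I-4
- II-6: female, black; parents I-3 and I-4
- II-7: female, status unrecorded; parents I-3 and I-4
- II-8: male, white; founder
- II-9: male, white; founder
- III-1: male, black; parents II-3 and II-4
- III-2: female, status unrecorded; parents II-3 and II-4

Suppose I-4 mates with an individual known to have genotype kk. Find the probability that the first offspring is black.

1

I-4 is black, so I-4 is kk.
The cross gives 1 kk, so P(offspring is black) = 1.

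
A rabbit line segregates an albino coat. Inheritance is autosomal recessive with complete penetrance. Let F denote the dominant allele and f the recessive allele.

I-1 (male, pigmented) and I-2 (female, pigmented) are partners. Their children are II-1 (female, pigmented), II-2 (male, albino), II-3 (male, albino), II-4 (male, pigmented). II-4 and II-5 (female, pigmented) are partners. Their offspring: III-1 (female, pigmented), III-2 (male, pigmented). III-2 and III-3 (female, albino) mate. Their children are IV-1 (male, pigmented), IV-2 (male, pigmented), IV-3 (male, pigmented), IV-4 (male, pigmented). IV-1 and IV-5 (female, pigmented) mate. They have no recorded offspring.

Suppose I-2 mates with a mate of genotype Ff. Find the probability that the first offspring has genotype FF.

I-2 is pigmented so carries F and passed f to II-2 (ff), so I-2 is Ff.
The cross gives 1/4 FF : 1/2 Ff : 1/4 ff, so P(offspring has genotype FF) = 1/4.

1/4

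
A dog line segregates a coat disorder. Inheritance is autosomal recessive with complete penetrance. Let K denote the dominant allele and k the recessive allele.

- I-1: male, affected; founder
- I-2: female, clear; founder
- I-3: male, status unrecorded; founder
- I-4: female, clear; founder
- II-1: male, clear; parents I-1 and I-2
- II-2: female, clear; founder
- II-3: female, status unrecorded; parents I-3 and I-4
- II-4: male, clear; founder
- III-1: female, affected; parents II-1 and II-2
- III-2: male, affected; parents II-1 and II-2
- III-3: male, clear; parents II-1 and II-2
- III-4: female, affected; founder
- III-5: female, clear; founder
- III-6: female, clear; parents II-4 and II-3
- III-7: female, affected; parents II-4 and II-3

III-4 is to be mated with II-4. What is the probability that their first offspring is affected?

1/2

III-4 is affected, so III-4 is kk.
II-4 is clear so carries K and passed k to III-7 (kk), so II-4 is Kk.
The cross gives 1/2 Kk : 1/2 kk, so P(offspring is affected) = 1/2.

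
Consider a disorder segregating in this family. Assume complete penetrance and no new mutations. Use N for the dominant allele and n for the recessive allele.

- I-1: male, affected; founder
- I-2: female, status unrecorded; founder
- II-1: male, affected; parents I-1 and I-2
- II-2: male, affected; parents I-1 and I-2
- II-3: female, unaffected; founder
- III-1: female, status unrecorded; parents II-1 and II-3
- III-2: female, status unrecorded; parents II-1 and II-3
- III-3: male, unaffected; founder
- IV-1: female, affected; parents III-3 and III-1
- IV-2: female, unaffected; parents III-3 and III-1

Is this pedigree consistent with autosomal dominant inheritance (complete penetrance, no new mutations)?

Yes

A consistent assignment under autosomal dominant exists: I-1 NN, I-2 NN, II-1 NN, II-2 NN, II-3 nn, III-1 Nn, III-2 Nn, III-3 nn, IV-1 Nn, IV-2 nn.
In this assignment every recorded phenotype matches its genotype and every non-founder's genotype is obtainable from its parents' genotypes, so the pedigree is consistent.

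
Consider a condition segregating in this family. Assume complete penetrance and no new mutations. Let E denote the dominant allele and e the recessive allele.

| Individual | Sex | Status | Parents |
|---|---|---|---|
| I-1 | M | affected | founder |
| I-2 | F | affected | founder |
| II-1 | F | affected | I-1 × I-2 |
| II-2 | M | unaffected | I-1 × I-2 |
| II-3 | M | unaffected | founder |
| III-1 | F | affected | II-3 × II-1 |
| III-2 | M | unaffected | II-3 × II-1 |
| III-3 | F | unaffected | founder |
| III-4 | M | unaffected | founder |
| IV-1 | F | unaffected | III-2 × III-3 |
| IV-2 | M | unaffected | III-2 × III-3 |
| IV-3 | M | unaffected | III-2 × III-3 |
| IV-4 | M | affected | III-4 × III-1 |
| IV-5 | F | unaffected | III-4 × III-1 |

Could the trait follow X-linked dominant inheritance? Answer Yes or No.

Yes

A consistent assignment under X-linked dominant exists: I-1 X^E Y, I-2 X^E X^e, II-1 X^E X^e, II-2 X^e Y, II-3 X^e Y, III-1 X^E X^e, III-2 X^e Y, III-3 X^e X^e, III-4 X^e Y, IV-1 X^e X^e, IV-2 X^e Y, IV-3 X^e Y, IV-4 X^E Y, IV-5 X^e X^e.
In this assignment every recorded phenotype matches its genotype and every non-founder's genotype is obtainable from its parents' genotypes, so the pedigree is consistent.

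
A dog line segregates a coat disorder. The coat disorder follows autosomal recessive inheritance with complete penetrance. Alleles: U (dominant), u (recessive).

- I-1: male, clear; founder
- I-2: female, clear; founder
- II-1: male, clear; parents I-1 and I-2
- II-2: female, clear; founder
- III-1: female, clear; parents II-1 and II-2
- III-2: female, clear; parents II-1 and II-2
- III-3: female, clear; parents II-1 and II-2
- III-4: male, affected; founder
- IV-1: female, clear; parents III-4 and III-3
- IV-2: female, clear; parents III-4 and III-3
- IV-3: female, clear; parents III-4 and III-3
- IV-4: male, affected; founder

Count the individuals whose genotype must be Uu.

3

Obligate heterozygotes: IV-1 is clear so carries U and received u from III-4 (uu), so IV-1 is Uu; IV-2 is clear so carries U and received u from III-4 (uu), so IV-2 is Uu; IV-3 is clear so carries U and received u from III-4 (uu), so IV-3 is Uu.
Every other individual is either homozygous by phenotype or has at least one consistent homozygous assignment, so the count is 3.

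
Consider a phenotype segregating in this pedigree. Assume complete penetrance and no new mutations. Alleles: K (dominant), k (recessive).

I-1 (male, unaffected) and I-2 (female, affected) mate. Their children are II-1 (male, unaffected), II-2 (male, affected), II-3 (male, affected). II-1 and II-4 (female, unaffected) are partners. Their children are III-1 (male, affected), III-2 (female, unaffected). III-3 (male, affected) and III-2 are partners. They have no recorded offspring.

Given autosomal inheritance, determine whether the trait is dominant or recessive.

II-1 and II-4 are both unaffected yet have an affected child III-1. Under dominance, an affected child requires at least one affected parent, so the trait cannot be dominant.

recessive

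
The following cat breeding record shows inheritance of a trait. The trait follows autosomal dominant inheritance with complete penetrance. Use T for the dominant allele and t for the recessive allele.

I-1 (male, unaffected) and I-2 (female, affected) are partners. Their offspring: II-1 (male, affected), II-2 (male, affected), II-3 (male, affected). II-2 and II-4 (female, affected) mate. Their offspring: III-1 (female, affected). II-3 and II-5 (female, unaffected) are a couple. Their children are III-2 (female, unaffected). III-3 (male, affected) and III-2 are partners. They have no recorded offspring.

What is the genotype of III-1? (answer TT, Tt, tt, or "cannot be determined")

cannot be determined

III-1's phenotype allows TT or Tt, and no parent or child forces a single allele at both positions; consistent genotype assignments exist with III-1 as TT or Tt.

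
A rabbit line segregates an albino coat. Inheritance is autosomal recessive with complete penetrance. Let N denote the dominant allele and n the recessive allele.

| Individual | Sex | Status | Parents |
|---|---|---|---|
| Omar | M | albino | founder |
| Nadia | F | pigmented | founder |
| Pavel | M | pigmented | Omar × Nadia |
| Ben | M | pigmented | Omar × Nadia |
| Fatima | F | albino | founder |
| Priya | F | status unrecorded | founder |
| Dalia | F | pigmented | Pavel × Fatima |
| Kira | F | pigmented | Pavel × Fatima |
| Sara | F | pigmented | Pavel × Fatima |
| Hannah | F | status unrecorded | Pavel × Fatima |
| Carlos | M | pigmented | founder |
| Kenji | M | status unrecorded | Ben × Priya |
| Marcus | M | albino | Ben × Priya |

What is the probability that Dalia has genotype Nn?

Dalia is pigmented so carries N and received n from Fatima (nn), so Dalia is Nn, giving P(Nn) = 1.

1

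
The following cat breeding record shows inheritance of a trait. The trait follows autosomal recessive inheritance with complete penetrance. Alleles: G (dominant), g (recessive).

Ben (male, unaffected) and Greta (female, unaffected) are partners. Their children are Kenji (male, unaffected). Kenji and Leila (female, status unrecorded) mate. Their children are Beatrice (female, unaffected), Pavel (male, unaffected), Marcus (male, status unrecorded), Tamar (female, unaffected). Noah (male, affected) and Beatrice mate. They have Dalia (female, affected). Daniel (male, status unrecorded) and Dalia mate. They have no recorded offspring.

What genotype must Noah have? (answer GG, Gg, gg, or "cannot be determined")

gg

Noah is affected, so Noah is gg.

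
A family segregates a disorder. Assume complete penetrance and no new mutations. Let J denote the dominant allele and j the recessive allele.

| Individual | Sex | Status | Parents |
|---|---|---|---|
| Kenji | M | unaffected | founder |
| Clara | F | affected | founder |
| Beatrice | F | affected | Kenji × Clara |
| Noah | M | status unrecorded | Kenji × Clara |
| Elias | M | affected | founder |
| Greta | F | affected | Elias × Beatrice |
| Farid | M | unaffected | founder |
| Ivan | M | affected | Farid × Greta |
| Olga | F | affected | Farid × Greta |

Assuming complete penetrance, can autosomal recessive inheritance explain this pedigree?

A consistent assignment under autosomal recessive exists: Kenji Jj, Clara jj, Beatrice jj, Noah Jj, Elias jj, Greta jj, Farid Jj, Ivan jj, Olga jj.
In this assignment every recorded phenotype matches its genotype and every non-founder's genotype is obtainable from its parents' genotypes, so the pedigree is consistent.

Yes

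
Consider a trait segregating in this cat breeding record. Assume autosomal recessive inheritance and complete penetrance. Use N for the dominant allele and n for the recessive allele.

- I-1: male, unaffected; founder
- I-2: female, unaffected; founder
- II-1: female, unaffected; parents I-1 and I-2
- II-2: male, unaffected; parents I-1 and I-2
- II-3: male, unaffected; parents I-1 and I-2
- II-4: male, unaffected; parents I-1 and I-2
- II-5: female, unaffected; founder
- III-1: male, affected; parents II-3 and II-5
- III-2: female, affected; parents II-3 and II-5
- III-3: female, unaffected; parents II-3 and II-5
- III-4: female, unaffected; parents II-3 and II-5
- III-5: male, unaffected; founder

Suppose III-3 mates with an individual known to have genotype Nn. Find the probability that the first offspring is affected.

II-3 is unaffected so carries N and passed n to III-1 (nn), so II-3 is Nn.
II-5 is unaffected so carries N and passed n to III-1 (nn), so II-5 is Nn.
III-3 is an unaffected offspring of II-3 (Nn) × II-5 (Nn), whose cross gives 1/4 NN : 1/2 Nn : 1/4 nn; conditioning on being unaffected, III-3 is NN with probability 1/3, Nn with probability 2/3.
Summing over parental genotype combinations, P(offspring is affected) = 2/3·1/4 = 1/6.

1/6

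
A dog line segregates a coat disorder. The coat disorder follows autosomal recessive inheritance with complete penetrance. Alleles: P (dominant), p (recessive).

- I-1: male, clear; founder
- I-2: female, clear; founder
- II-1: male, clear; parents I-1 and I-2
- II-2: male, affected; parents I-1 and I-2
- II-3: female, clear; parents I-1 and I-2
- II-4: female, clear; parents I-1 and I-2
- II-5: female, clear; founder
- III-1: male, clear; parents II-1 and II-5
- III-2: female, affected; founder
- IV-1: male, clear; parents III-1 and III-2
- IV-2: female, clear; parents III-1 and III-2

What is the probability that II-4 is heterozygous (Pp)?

2/3

I-1 is clear so carries P and passed p to II-2 (pp), so I-1 is Pp.
I-2 is clear so carries P and passed p to II-2 (pp), so I-2 is Pp.
Their cross gives offspring ratios 1/4 PP : 1/2 Pp : 1/4 pp. Conditioning on II-4 being clear, P(Pp) = 1/2 / 3/4 = 2/3.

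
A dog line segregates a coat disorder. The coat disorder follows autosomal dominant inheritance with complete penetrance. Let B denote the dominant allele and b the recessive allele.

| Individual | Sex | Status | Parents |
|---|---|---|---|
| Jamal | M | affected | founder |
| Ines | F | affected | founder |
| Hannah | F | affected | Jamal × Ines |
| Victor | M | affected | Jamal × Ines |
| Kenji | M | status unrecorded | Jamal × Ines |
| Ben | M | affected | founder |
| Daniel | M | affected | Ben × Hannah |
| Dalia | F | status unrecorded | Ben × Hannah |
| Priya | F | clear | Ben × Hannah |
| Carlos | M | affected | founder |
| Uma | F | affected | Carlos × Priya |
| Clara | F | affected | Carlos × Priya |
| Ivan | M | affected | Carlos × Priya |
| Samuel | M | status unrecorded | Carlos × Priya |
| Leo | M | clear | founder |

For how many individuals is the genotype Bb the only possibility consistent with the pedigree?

Obligate heterozygotes: Hannah is affected so carries B and passed b to Priya (bb), so Hannah is Bb; Ben is affected so carries B and passed b to Priya (bb), so Ben is Bb; Uma is affected so carries B and received b from Priya (bb), so Uma is Bb; Clara is affected so carries B and received b from Priya (bb), so Clara is Bb; Ivan is affected so carries B and received b from Priya (bb), so Ivan is Bb.
Every other individual is either homozygous by phenotype or has at least one consistent homozygous assignment, so the count is 5.

5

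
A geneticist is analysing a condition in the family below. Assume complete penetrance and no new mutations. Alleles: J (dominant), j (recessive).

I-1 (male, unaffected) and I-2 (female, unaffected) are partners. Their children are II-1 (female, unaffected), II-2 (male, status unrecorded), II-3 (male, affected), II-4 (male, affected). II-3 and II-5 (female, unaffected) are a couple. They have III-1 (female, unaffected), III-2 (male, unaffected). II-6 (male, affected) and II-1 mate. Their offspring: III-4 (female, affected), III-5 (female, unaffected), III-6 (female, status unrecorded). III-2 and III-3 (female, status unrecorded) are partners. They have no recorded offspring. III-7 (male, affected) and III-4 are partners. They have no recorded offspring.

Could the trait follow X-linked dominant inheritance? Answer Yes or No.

Under X-linked dominant, II-3 (affected, male) cannot arise from I-1 (unaffected) × I-2 (unaffected).

No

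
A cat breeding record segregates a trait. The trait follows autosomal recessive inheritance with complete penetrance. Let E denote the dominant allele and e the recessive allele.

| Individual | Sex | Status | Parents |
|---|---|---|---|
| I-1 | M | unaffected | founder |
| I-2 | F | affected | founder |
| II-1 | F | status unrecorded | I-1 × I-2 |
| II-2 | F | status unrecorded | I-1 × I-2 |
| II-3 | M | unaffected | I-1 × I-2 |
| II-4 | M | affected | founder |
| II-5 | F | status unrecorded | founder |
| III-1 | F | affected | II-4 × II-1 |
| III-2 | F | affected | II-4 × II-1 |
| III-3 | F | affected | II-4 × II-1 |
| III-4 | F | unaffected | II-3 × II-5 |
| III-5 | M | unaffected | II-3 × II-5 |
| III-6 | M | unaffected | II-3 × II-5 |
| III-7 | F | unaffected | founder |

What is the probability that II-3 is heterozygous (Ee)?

II-3 is unaffected so carries E and received e from I-2 (ee), so II-3 is Ee, giving P(Ee) = 1.

1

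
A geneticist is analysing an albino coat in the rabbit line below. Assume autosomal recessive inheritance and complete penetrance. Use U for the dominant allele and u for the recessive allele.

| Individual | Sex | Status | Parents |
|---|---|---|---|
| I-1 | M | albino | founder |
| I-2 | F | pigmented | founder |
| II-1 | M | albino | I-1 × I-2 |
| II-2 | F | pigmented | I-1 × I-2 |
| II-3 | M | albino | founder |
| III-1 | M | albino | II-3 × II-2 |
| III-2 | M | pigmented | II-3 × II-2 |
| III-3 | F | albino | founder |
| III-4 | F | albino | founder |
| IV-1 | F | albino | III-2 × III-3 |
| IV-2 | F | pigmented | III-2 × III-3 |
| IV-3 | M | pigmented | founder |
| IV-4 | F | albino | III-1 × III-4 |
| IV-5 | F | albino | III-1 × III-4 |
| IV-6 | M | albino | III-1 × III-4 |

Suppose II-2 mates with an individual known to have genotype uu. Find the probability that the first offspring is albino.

1/2

II-2 is pigmented so carries U and received u from I-1 (uu), so II-2 is Uu.
The cross gives 1/2 Uu : 1/2 uu, so P(offspring is albino) = 1/2.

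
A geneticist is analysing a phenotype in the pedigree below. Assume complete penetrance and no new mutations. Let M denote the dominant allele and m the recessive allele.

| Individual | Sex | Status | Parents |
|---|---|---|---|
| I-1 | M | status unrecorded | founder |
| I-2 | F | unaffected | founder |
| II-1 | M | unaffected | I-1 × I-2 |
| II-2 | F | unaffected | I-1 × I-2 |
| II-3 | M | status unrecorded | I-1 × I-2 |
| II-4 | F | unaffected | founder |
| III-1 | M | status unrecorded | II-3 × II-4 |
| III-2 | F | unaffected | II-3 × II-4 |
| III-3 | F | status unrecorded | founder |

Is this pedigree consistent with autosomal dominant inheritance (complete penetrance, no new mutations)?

A consistent assignment under autosomal dominant exists: I-1 Mm, I-2 mm, II-1 mm, II-2 mm, II-3 Mm, II-4 mm, III-1 Mm, III-2 mm, III-3 MM.
In this assignment every recorded phenotype matches its genotype and every non-founder's genotype is obtainable from its parents' genotypes, so the pedigree is consistent.

Yes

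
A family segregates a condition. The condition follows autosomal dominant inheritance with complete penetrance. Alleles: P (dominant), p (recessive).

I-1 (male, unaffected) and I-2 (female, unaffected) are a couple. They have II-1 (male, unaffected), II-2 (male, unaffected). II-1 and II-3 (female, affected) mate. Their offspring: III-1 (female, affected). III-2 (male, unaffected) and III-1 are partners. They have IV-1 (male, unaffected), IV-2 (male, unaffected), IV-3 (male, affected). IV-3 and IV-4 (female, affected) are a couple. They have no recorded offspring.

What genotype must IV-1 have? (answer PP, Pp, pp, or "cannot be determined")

IV-1 is unaffected, so IV-1 is pp.

pp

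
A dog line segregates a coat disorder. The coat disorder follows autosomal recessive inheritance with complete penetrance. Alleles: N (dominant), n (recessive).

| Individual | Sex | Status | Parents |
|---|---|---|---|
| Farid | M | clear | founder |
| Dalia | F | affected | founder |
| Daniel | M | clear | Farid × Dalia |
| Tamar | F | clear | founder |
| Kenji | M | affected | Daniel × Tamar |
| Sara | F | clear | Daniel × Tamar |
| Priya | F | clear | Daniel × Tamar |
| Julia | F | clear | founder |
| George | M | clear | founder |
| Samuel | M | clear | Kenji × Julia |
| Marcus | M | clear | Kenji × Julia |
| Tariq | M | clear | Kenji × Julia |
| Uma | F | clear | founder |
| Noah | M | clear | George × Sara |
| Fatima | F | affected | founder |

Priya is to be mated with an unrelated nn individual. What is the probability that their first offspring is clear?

Daniel is clear so carries N and received n from Dalia (nn), so Daniel is Nn.
Tamar is clear so carries N and passed n to Kenji (nn), so Tamar is Nn.
Priya is a clear offspring of Daniel (Nn) × Tamar (Nn), whose cross gives 1/4 NN : 1/2 Nn : 1/4 nn; conditioning on being clear, Priya is NN with probability 1/3, Nn with probability 2/3.
Summing over parental genotype combinations, P(offspring is clear) = 1/3·1 + 2/3·1/2 = 2/3.

2/3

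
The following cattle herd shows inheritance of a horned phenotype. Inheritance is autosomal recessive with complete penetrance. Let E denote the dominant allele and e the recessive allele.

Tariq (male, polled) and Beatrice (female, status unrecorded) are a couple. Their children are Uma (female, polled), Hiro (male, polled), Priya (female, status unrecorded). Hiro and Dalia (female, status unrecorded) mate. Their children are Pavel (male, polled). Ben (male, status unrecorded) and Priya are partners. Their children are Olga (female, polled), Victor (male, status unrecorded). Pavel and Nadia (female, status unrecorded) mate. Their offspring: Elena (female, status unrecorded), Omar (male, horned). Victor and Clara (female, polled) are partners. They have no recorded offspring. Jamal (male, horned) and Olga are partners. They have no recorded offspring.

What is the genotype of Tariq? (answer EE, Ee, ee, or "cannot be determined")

Tariq's phenotype allows EE or Ee, and no parent or child forces a single allele at both positions; consistent genotype assignments exist with Tariq as EE or Ee.

cannot be determined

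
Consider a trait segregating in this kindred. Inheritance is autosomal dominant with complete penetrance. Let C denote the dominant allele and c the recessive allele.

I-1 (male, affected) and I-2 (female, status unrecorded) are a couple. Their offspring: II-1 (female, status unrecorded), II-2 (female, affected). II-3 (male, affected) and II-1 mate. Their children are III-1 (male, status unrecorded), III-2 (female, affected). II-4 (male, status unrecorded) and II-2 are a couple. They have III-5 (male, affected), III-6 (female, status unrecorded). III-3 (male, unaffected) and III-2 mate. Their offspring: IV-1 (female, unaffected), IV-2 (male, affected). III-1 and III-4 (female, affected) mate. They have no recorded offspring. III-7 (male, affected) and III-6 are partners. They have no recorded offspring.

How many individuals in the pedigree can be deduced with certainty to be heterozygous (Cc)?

Obligate heterozygotes: III-2 is affected so carries C and passed c to IV-1 (cc), so III-2 is Cc; IV-2 is affected so carries C and received c from III-3 (cc), so IV-2 is Cc.
Every other individual is either homozygous by phenotype or has at least one consistent homozygous assignment, so the count is 2.

2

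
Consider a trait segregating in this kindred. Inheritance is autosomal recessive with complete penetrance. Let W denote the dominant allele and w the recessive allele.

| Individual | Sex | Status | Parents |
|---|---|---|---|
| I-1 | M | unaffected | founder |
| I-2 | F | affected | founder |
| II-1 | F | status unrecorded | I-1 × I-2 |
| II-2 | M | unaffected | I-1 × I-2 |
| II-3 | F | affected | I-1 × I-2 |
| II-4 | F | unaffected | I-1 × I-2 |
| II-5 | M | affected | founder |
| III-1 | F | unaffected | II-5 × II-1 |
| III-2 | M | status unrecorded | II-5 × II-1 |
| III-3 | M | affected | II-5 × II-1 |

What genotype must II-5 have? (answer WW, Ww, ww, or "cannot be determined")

ww

II-5 is affected, so II-5 is ww.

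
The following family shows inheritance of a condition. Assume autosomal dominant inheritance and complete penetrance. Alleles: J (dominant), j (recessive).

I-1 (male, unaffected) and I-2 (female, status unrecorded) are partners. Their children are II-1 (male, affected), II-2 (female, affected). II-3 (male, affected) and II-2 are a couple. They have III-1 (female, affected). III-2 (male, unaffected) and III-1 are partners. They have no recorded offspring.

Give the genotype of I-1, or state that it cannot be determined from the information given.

jj

I-1 is unaffected, so I-1 is jj.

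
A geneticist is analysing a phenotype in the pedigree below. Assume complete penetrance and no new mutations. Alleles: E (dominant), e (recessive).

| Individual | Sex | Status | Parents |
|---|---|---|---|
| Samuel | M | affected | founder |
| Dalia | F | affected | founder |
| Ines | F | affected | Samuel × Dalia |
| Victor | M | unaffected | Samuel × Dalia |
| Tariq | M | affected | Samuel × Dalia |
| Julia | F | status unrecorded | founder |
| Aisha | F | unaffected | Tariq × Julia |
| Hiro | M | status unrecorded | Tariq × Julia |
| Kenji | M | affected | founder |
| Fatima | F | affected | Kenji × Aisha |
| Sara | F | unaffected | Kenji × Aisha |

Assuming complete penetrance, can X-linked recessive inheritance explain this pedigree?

No

Under X-linked recessive, Victor (unaffected, male) cannot arise from Samuel (affected) × Dalia (affected).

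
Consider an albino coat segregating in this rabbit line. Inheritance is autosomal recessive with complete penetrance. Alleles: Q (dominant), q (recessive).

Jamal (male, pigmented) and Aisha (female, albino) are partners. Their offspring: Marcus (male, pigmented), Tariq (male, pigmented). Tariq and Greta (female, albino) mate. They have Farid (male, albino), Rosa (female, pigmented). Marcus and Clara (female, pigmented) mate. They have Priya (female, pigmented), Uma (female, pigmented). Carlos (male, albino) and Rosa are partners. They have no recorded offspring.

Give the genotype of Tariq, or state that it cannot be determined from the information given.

Qq

From phenotype alone, Tariq is QQ or Qq.
Tariq is pigmented so carries Q and received q from Aisha (qq), so Tariq is Qq.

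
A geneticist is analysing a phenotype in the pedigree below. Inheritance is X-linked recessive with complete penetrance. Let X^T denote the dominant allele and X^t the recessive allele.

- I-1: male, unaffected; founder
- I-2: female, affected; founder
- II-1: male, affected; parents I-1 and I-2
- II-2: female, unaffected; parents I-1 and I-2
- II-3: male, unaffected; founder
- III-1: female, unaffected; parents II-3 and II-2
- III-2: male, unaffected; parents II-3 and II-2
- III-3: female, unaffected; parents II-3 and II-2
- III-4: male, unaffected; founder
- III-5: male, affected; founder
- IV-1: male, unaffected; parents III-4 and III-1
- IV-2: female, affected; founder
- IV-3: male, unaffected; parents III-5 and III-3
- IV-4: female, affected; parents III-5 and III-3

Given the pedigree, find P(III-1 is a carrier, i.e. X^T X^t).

1/3

II-3 is unaffected, so II-3 is X^T Y.
II-2 is unaffected so carries T and received t from I-2 (X^t X^t), so II-2 is X^T X^t.
Their cross gives offspring ratios 1/2 X^T X^T : 1/2 X^T X^t. Conditioning on III-1 being unaffected, P(X^T X^t) = 1/2 / 1 = 1/2 before taking III-1's own offspring into account.
III-4 is unaffected, so III-4 is X^T Y.
Now use III-1's offspring. Probability of each recorded status — unaffected son IV-1: 1/2 if III-1 is X^T X^t, 1 if X^T X^T.
Bayes: P(X^T X^t) = 1/2·1/2 / (1/2·1/2 + 1/2·1) = 1/3.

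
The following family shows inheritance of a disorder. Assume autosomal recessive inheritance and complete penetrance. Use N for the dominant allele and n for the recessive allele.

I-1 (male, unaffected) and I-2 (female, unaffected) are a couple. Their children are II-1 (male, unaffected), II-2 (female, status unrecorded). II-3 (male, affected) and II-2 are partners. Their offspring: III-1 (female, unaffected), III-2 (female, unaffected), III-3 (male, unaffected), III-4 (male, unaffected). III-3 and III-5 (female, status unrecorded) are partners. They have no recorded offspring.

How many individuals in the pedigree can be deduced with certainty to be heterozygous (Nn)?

Obligate heterozygotes: III-1 is unaffected so carries N and received n from II-3 (nn), so III-1 is Nn; III-2 is unaffected so carries N and received n from II-3 (nn), so III-2 is Nn; III-3 is unaffected so carries N and received n from II-3 (nn), so III-3 is Nn; III-4 is unaffected so carries N and received n from II-3 (nn), so III-4 is Nn.
Every other individual is either homozygous by phenotype or has at least one consistent homozygous assignment, so the count is 4.

4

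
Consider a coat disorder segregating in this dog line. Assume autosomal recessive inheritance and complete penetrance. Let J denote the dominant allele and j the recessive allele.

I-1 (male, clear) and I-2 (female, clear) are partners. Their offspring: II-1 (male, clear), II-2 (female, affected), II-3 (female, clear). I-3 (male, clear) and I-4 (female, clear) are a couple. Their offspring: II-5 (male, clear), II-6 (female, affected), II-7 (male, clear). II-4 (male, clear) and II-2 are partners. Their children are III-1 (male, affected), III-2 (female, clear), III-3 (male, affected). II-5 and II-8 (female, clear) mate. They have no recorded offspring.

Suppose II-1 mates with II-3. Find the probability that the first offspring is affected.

I-1 is clear so carries J and passed j to II-2 (jj), so I-1 is Jj.
I-2 is clear so carries J and passed j to II-2 (jj), so I-2 is Jj.
II-1 is a clear offspring of I-1 (Jj) × I-2 (Jj), whose cross gives 1/4 JJ : 1/2 Jj : 1/4 jj; conditioning on being clear, II-1 is JJ with probability 1/3, Jj with probability 2/3.
II-3 is a clear offspring of I-1 (Jj) × I-2 (Jj), whose cross gives 1/4 JJ : 1/2 Jj : 1/4 jj; conditioning on being clear, II-3 is JJ with probability 1/3, Jj with probability 2/3.
Summing over parental genotype combinations, P(offspring is affected) = 4/9·1/4 = 1/9.

1/9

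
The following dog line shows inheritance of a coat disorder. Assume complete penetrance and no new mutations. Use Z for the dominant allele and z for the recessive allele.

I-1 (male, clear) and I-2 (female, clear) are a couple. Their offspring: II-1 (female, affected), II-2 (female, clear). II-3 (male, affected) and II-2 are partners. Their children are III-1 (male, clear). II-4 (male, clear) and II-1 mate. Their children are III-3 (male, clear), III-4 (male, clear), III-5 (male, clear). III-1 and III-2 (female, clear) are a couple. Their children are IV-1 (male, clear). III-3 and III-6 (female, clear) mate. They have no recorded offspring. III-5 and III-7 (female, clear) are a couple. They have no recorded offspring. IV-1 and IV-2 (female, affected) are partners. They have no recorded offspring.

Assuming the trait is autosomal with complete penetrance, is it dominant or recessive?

recessive

I-1 and I-2 are both clear yet have an affected child II-1. Under dominance, an affected child requires at least one affected parent, so the trait cannot be dominant.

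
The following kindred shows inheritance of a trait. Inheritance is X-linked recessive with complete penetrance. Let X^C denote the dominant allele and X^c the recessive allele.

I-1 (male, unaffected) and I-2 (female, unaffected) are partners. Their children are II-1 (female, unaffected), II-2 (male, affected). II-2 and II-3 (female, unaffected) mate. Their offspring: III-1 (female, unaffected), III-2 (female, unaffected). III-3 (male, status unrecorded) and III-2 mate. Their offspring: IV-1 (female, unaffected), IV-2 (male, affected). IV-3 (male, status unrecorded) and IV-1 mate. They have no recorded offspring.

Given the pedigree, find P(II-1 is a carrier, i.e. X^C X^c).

1/2

I-1 is unaffected, so I-1 is X^C Y.
I-2 is unaffected so carries C and passed c to II-2 (X^c Y), so I-2 is X^C X^c.
Their cross gives offspring ratios 1/2 X^C X^C : 1/2 X^C X^c. Conditioning on II-1 being unaffected, P(X^C X^c) = 1/2 / 1 = 1/2.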